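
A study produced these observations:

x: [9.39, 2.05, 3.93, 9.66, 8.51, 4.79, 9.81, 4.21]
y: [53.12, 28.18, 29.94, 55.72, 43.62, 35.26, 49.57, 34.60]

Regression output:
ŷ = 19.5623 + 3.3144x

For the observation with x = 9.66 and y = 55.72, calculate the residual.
Residual = 4.1406

The residual is the difference between the actual value and the predicted value:

Residual = y - ŷ

Step 1: Calculate predicted value
ŷ = 19.5623 + 3.3144 × 9.66
ŷ = 51.5794

Step 2: Calculate residual
Residual = 55.72 - 51.5794
Residual = 4.1406

Interpretation: the model underestimates the actual value by 4.1406 at this point (positive residual → observation lies above the fitted line).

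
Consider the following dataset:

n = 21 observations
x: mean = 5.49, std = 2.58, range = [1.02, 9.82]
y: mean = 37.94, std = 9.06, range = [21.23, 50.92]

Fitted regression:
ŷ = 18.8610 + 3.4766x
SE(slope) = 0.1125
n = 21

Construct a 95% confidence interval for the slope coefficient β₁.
The 95% CI for β₁ is (3.2411, 3.7121)

Confidence interval for the slope:

The 95% CI for β₁ is: β̂₁ ± t*(α/2, n-2) × SE(β̂₁)

Step 1: Find critical t-value
- Confidence level = 0.95
- Degrees of freedom = n - 2 = 21 - 2 = 19
- t*(α/2, 19) = 2.0930

Step 2: Calculate margin of error
Margin = 2.0930 × 0.1125 = 0.2355

Step 3: Construct interval
CI = 3.4766 ± 0.2355
CI = (3.2411, 3.7121)

Interpretation: each one-unit increase in x is associated with a change in mean y of between 3.2411 and 3.7121, with 95% confidence.
Since 0 is outside the interval, a two-sided test at α = 0.05 would reject H₀: β₁ = 0.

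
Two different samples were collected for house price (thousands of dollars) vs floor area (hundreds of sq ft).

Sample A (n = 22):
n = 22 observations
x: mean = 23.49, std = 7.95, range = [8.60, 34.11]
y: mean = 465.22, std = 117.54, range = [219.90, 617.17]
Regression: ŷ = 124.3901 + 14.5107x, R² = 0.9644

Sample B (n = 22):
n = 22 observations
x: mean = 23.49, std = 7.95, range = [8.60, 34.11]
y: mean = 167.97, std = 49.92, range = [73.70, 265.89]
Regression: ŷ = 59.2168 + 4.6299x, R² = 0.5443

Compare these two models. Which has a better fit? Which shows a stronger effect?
Model A has the better fit (R² = 0.9644 vs 0.5443). Model A shows the stronger effect (|β₁| = 14.5107 vs 4.6299).

Model Comparison:

Fit — compare R²:
- Model A: R² = 0.9644 → 96.44% of variance in house price explained
- Model B: R² = 0.5443 → 54.43% of variance in house price explained
- 0.9644 > 0.5443 → Model A has the better fit

Effect size (slope magnitude):
- Model A: β₁ = 14.5107 → predicted house price rises 14.5107 thousand dollars per additional hundred sq ft of floor area
- Model B: β₁ = 4.6299 → predicted house price rises 4.6299 thousand dollars per additional hundred sq ft of floor area
- |14.5107| > |4.6299| → Model A shows the stronger marginal effect

Note: R² measures how tightly points cluster around the line; β₁ measures how steep the line is — they answer different questions.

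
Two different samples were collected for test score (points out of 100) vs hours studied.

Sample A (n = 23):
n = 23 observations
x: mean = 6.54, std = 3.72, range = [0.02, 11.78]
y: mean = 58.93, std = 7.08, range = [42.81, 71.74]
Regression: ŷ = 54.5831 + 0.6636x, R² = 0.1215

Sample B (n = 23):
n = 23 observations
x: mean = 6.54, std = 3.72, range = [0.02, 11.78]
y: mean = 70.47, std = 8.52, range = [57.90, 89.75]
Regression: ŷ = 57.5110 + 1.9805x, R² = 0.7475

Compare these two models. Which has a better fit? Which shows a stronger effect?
Model B has the better fit (R² = 0.7475 vs 0.1215). Model B shows the stronger effect (|β₁| = 1.9805 vs 0.6636).

Model Comparison:

Goodness of fit (R²):
- Model A: R² = 0.1215 → 12.15% of variance in test score explained
- Model B: R² = 0.7475 → 74.75% of variance in test score explained
- 0.7475 > 0.1215 → Model B has the better fit

Effect size (slope magnitude):
- Model A: β₁ = 0.6636 → predicted test score rises 0.6636 points per additional hour of study time
- Model B: β₁ = 1.9805 → predicted test score rises 1.9805 points per additional hour of study time
- |0.6636| < |1.9805| → Model B shows the stronger marginal effect

Notes:
- A better fit (higher R²) doesn't necessarily mean a more important relationship.
- R² measures how tightly points cluster around the line; β₁ measures how steep the line is — they answer different questions.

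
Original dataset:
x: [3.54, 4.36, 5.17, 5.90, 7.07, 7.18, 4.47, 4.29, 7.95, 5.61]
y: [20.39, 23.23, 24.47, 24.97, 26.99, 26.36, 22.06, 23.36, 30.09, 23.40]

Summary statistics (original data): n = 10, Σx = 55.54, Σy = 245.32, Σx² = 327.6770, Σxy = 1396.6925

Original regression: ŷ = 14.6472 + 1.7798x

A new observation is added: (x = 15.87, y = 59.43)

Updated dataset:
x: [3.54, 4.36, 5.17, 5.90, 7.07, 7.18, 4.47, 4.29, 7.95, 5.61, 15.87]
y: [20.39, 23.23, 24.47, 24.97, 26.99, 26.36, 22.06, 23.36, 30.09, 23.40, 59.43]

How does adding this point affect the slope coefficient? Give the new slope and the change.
New slope β₁ = 3.1173 versus 1.7798 before: a change of +1.3375 (+75.1%).

x = 15.87 lies well outside the original x-range [3.54, 7.95] (x̄ ≈ 5.55), so this observation has high leverage and can move the slope substantially.

Step 1: Update the sums with the new point (n goes from 10 to 11)
Σx  = 55.54 + 15.87 = 71.41
Σy  = 245.32 + 59.43 = 304.75
Σx² = 327.6770 + 15.87² = 327.6770 + 251.8569 = 579.5339
Σxy = 1396.6925 + 15.87×59.43 = 1396.6925 + 943.1541 = 2339.8466

Step 2: Recompute the slope with b₁ = (nΣxy − ΣxΣy) / (nΣx² − (Σx)²)
Numerator   = 11×2339.8466 − 71.41×304.75 = 25738.3126 − 21762.1975 = 3976.1151
Denominator = 11×579.5339 − 71.41² = 6374.8729 − 5099.3881 = 1275.4848
b₁(new) = 3976.1151 / 1275.4848 = 3.1173

(Same formula on the original sums: (10×1396.6925 − 55.54×245.32) / (10×327.6770 − 55.54²) = 341.8522 / 192.0784 = 1.7798, matching the given fit.)

Step 3: Change in slope
Δβ₁ = 3.1173 − 1.7798 = +1.3375
Relative change = +1.3375 / 1.7798 × 100% = +75.1%
→ the slope increases when the point is added.

Because the point sits above the extension of the original line at a high-leverage x, it tilts the fit up.
In practice: refit with and without it and report both if conclusions differ.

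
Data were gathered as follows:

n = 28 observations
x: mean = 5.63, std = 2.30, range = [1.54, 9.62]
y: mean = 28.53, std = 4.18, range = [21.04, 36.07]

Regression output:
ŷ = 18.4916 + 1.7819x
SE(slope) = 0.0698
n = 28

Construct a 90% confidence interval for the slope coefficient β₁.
The 90% CI for β₁ is (1.6628, 1.9010)

Confidence interval for the slope:

The 90% CI for β₁ is: β̂₁ ± t*(α/2, n-2) × SE(β̂₁)

Step 1: Find critical t-value
- Confidence level = 0.9
- Degrees of freedom = n - 2 = 28 - 2 = 26
- t*(α/2, 26) = 1.7056

Step 2: Calculate margin of error
Margin = 1.7056 × 0.0698 = 0.1191

Step 3: Construct interval
CI = 1.7819 ± 0.1191
CI = (1.6628, 1.9010)

Interpretation: We are 90% confident that the true slope β₁ lies between 1.6628 and 1.9010.
The interval does not include 0, suggesting a significant linear relationship.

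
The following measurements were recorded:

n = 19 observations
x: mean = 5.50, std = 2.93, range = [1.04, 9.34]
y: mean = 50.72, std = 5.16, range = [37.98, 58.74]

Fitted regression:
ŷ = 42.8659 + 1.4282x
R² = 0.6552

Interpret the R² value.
The model explains 65.52% of the variance in y (R² = 0.6552), leaving 34.48% unexplained; the fit is moderate.

R² = 1 − SS_res/SS_tot compares the residual scatter to the total scatter of y about its mean.

Here R² = 0.6552:
- Explained: 65.52% of the variation in y
- Unexplained (residual): 100% − 65.52% = 34.48%
- Rule of thumb (below 0.3 weak; 0.3 to below 0.7 moderate; 0.7 and above strong) → moderate

Note: R² says nothing about causation, and a high R² does not by itself mean the linear form is appropriate — check the residuals.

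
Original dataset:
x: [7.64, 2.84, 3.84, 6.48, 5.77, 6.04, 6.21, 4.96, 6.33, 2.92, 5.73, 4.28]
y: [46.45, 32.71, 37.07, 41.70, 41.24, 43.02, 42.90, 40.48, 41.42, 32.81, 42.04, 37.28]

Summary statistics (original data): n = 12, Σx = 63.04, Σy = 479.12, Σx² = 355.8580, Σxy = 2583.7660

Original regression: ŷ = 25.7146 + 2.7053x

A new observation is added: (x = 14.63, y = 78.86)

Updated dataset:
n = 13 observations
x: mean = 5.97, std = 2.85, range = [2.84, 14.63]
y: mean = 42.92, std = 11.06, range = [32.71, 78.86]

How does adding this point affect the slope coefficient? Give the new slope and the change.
Adding the point moves β₁ from 2.7053 to 3.8147, i.e. it increases by 1.1094 (+41.0%).

x = 14.63 lies well outside the original x-range [2.84, 7.64] (x̄ ≈ 5.25), so this observation has high leverage and can move the slope substantially.

Step 1: Update the sums with the new point (n goes from 12 to 13)
Σx  = 63.04 + 14.63 = 77.67
Σy  = 479.12 + 78.86 = 557.98
Σx² = 355.8580 + 14.63² = 355.8580 + 214.0369 = 569.8949
Σxy = 2583.7660 + 14.63×78.86 = 2583.7660 + 1153.7218 = 3737.4878

Step 2: Recompute the slope with b₁ = (nΣxy − ΣxΣy) / (nΣx² − (Σx)²)
Numerator   = 13×3737.4878 − 77.67×557.98 = 48587.3414 − 43338.3066 = 5249.0348
Denominator = 13×569.8949 − 77.67² = 7408.6337 − 6032.6289 = 1376.0048
b₁(new) = 5249.0348 / 1376.0048 = 3.8147

(Same formula on the original sums: (12×2583.7660 − 63.04×479.12) / (12×355.8580 − 63.04²) = 801.4672 / 296.2544 = 2.7053, matching the given fit.)

Step 3: Change in slope
Δβ₁ = 3.8147 − 2.7053 = +1.1094
Relative change = +1.1094 / 2.7053 × 100% = +41.0%
→ the slope increases when the point is added.

Because the point sits above the extension of the original line at a high-leverage x, it tilts the fit up.
In practice: refit with and without it and report both if conclusions differ.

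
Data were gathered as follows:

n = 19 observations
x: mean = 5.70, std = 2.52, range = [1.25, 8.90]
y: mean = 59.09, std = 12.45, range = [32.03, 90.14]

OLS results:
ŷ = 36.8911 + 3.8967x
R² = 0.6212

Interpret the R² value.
R² = 0.6212 means 62.12% of the variation in y is explained by the linear relationship with x. This indicates a moderate fit.

The coefficient of determination R² is the fraction of the total variation in y that the fitted line accounts for.

Here R² = 0.6212:
- Explained: 62.12% of the variation in y
- Unexplained (residual): 100% − 62.12% = 37.88%
- Rule of thumb (below 0.3 weak; 0.3 to below 0.7 moderate; 0.7 and above strong) → moderate

Calculation: R² = 1 − (SS_res / SS_tot), where SS_res is the sum of squared residuals and SS_tot the total sum of squares.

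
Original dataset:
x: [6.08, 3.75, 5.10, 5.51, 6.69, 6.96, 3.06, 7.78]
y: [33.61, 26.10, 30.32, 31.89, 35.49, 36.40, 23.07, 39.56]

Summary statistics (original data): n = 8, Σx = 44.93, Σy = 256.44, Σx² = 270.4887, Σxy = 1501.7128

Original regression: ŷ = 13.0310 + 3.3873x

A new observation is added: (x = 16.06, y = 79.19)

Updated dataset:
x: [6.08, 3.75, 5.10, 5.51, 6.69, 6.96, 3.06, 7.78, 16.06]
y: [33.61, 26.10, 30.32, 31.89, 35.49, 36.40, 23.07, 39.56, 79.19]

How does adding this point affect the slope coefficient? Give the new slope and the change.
New slope β₁ = 4.3357 versus 3.3873 before: a change of +0.9484 (+28.0%).

The new point has HIGH LEVERAGE: x = 16.06 is far from the original mean x̄ = 44.93/8 ≈ 5.62 (original range [3.06, 7.78]).

Step 1: Update the sums with the new point (n goes from 8 to 9)
Σx  = 44.93 + 16.06 = 60.99
Σy  = 256.44 + 79.19 = 335.63
Σx² = 270.4887 + 16.06² = 270.4887 + 257.9236 = 528.4123
Σxy = 1501.7128 + 16.06×79.19 = 1501.7128 + 1271.7914 = 2773.5042

Step 2: Recompute the slope with b₁ = (nΣxy − ΣxΣy) / (nΣx² − (Σx)²)
Numerator   = 9×2773.5042 − 60.99×335.63 = 24961.5378 − 20470.0737 = 4491.4641
Denominator = 9×528.4123 − 60.99² = 4755.7107 − 3719.7801 = 1035.9306
b₁(new) = 4491.4641 / 1035.9306 = 4.3357

(Same formula on the original sums: (8×1501.7128 − 44.93×256.44) / (8×270.4887 − 44.93²) = 491.8532 / 145.2047 = 3.3873, matching the given fit.)

Step 3: Change in slope
Δβ₁ = 4.3357 − 3.3873 = +0.9484
Relative change = +0.9484 / 3.3873 × 100% = +28.0%
→ the slope increases when the point is added.

A high-leverage point only changes the slope if it is off the original line; here y = 79.19 is above the original trend, so the slope increases.
In practice: examine leverage (hᵢ) and Cook's distance rather than deleting it automatically; check such a point for data-entry or measurement error.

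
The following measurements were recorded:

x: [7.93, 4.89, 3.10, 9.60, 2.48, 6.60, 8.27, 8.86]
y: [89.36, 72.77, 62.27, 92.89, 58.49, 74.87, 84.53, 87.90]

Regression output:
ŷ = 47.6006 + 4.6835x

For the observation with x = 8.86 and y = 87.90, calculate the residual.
Residual = -1.1964

The residual is the difference between the actual value and the predicted value:

Residual = y - ŷ

Step 1: Calculate predicted value
ŷ = 47.6006 + 4.6835 × 8.86
ŷ = 89.0964

Step 2: Calculate residual
Residual = 87.90 - 89.0964
Residual = -1.1964

The residual is negative, so the observed y = 87.90 sits below the regression line (the line overestimates it by 1.1964).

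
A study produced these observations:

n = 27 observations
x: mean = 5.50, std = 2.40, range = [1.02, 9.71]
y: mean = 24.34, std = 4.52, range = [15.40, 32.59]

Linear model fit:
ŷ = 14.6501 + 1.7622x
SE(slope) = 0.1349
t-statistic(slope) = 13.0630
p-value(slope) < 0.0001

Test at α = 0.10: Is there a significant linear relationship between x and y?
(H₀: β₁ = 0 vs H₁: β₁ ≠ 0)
Since p-value < 0.0001 < α = 0.10, reject H₀ — the slope is significantly different from 0.

Hypothesis test for the slope coefficient:

H₀: β₁ = 0 (no linear relationship)
H₁: β₁ ≠ 0 (linear relationship exists)

Test statistic: t = β̂₁ / SE(β̂₁) = 1.7622 / 0.1349 = 13.0630

With df = 25, the two-sided p-value for |t| = 13.0630 is <0.0001.

Decision rule: reject H₀ if p-value < α.
p-value < 0.0001 < α = 0.10 → reject H₀.

Conclusion: the linear association between x and y is significant at the 10% level.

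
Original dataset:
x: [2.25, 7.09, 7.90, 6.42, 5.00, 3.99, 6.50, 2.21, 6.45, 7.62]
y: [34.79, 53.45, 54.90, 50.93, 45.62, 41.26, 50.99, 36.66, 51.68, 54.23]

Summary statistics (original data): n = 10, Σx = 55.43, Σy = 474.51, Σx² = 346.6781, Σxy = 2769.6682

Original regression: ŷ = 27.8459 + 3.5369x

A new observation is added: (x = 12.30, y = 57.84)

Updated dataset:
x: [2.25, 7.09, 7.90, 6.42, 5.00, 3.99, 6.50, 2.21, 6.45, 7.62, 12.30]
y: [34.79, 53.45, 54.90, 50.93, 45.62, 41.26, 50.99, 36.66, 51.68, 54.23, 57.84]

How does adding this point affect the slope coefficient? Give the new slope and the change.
The slope changes from 3.5369 to 2.5116 (change of -1.0253, or -29.0%).

x = 12.30 lies well outside the original x-range [2.21, 7.90] (x̄ ≈ 5.54), so this observation has high leverage and can move the slope substantially.

Step 1: Update the sums with the new point (n goes from 10 to 11)
Σx  = 55.43 + 12.30 = 67.73
Σy  = 474.51 + 57.84 = 532.35
Σx² = 346.6781 + 12.30² = 346.6781 + 151.2900 = 497.9681
Σxy = 2769.6682 + 12.30×57.84 = 2769.6682 + 711.4320 = 3481.1002

Step 2: Recompute the slope with b₁ = (nΣxy − ΣxΣy) / (nΣx² − (Σx)²)
Numerator   = 11×3481.1002 − 67.73×532.35 = 38292.1022 − 36056.0655 = 2236.0367
Denominator = 11×497.9681 − 67.73² = 5477.6491 − 4587.3529 = 890.2962
b₁(new) = 2236.0367 / 890.2962 = 2.5116

(Same formula on the original sums: (10×2769.6682 − 55.43×474.51) / (10×346.6781 − 55.43²) = 1394.5927 / 394.2961 = 3.5369, matching the given fit.)

Step 3: Change in slope
Δβ₁ = 2.5116 − 3.5369 = -1.0253
Relative change = -1.0253 / 3.5369 × 100% = -29.0%
→ the slope decreases when the point is added.

Because the point sits below the extension of the original line at a high-leverage x, it tilts the fit down.
In practice: examine leverage (hᵢ) and Cook's distance rather than deleting it automatically.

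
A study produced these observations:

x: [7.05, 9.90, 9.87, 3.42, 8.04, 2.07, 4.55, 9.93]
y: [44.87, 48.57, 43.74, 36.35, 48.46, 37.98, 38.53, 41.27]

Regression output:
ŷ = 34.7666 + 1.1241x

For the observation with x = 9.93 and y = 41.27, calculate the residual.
Residual = -4.6589

The residual is the difference between the actual value and the predicted value:

Residual = y - ŷ

Step 1: Calculate predicted value
ŷ = 34.7666 + 1.1241 × 9.93
ŷ = 45.9289

Step 2: Calculate residual
Residual = 41.27 - 45.9289
Residual = -4.6589

The residual is negative, so the observed y = 41.27 sits below the regression line (the line overestimates it by 4.6589).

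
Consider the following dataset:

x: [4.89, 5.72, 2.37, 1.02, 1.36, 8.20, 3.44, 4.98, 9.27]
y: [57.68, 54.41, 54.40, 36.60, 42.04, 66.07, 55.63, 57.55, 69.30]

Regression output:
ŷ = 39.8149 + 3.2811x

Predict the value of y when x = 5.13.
ŷ = 56.6469

Plug x = 5.13 into the fitted line:

ŷ = 39.8149 + 3.2811 × 5.13
ŷ = 39.8149 + 16.8320
ŷ = 56.6469

This is a point prediction; actual observations scatter around it by roughly the residual standard deviation.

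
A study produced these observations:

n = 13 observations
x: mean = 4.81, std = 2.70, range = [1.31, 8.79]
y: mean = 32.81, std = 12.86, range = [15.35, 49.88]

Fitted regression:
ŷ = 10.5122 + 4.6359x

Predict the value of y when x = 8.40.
ŷ = 49.4538

To predict y for x = 8.40, substitute into the regression equation:

ŷ = 10.5122 + 4.6359 × 8.40
ŷ = 10.5122 + 38.9416
ŷ = 49.4538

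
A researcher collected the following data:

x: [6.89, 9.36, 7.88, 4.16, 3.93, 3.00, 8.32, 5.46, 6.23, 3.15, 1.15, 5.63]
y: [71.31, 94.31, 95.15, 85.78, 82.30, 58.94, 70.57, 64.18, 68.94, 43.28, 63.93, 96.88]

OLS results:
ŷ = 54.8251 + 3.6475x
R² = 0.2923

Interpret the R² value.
About 29.23% of the variability in y is accounted for by the regression on x (R² = 0.2923) — a weak linear fit.

R² = 1 − SS_res/SS_tot compares the residual scatter to the total scatter of y about its mean.

Here R² = 0.2923:
- Explained: 29.23% of the variation in y
- Unexplained (residual): 100% − 29.23% = 70.77%
- Rule of thumb (below 0.3 weak; 0.3 to below 0.7 moderate; 0.7 and above strong) → weak

Note: R² says nothing about causation, and a high R² does not by itself mean the linear form is appropriate — check the residuals.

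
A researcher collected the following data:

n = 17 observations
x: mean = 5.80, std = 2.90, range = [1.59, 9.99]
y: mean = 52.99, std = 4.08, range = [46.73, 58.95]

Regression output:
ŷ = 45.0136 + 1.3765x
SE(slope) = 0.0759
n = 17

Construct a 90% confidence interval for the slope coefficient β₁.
The 90% CI for β₁ is (1.2434, 1.5096)

Confidence interval for the slope:

The 90% CI for β₁ is: β̂₁ ± t*(α/2, n-2) × SE(β̂₁)

Step 1: Find critical t-value
- Confidence level = 0.9
- Degrees of freedom = n - 2 = 17 - 2 = 15
- t*(α/2, 15) = 1.7531

Step 2: Calculate margin of error
Margin = 1.7531 × 0.0759 = 0.1331

Step 3: Construct interval
CI = 1.3765 ± 0.1331
CI = (1.2434, 1.5096)

Interpretation: We are 90% confident that the true slope β₁ lies between 1.2434 and 1.5096.
Since 0 is outside the interval, a two-sided test at α = 0.10 would reject H₀: β₁ = 0.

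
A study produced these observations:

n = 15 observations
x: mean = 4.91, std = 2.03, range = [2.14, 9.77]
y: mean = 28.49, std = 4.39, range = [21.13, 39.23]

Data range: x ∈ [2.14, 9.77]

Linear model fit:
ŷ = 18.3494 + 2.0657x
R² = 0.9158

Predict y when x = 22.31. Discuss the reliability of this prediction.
ŷ = 64.4352, but this is extrapolation (above the data range [2.14, 9.77]) and may be unreliable.

Prediction calculation:
ŷ = 18.3494 + 2.0657 × 22.31
ŷ = 64.4352

Reliability:
- Data range: x ∈ [2.14, 9.77]
- Prediction point: x = 22.31 is 12.54 units above the observed range → this is EXTRAPOLATION, not interpolation

Why that matters here:
- There are no observations near this x to validate the fitted line there
- The linear relationship may not hold outside the observed range
- Real relationships often flatten, saturate, or turn nonlinear at extremes

A defensible statement: 'if the linear trend continued to x = 22.31, y would be about 64.4352' — the premise is untested.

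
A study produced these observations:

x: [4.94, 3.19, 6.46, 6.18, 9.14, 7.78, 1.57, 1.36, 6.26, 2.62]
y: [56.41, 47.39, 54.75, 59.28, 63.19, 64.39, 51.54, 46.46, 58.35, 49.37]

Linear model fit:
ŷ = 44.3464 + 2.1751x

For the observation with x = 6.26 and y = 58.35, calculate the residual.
Residual = 0.3875

The residual is the difference between the actual value and the predicted value:

Residual = y - ŷ

Step 1: Calculate predicted value
ŷ = 44.3464 + 2.1751 × 6.26
ŷ = 57.9625

Step 2: Calculate residual
Residual = 58.35 - 57.9625
Residual = 0.3875

Interpretation: the model underestimates the actual value by 0.3875 at this point (positive residual → observation lies above the fitted line).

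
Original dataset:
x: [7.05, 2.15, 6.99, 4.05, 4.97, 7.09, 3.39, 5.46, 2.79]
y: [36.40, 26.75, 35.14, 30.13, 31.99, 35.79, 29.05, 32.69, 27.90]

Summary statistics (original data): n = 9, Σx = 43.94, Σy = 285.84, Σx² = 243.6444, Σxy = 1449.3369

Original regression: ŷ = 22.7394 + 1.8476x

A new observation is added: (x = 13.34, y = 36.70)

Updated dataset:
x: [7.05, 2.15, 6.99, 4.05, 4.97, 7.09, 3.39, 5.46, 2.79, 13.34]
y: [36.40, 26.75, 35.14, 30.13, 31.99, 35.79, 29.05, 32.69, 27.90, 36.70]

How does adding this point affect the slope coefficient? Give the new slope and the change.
New slope β₁ = 0.9776 versus 1.8476 before: a change of -0.8700 (-47.1%).

The new point has HIGH LEVERAGE: x = 13.34 is far from the original mean x̄ = 43.94/9 ≈ 4.88 (original range [2.15, 7.09]).

Step 1: Update the sums with the new point (n goes from 9 to 10)
Σx  = 43.94 + 13.34 = 57.28
Σy  = 285.84 + 36.70 = 322.54
Σx² = 243.6444 + 13.34² = 243.6444 + 177.9556 = 421.6000
Σxy = 1449.3369 + 13.34×36.70 = 1449.3369 + 489.5780 = 1938.9149

Step 2: Recompute the slope with b₁ = (nΣxy − ΣxΣy) / (nΣx² − (Σx)²)
Numerator   = 10×1938.9149 − 57.28×322.54 = 19389.1490 − 18475.0912 = 914.0578
Denominator = 10×421.6000 − 57.28² = 4216.0000 − 3280.9984 = 935.0016
b₁(new) = 914.0578 / 935.0016 = 0.9776

(Same formula on the original sums: (9×1449.3369 − 43.94×285.84) / (9×243.6444 − 43.94²) = 484.2225 / 262.0760 = 1.8476, matching the given fit.)

Step 3: Change in slope
Δβ₁ = 0.9776 − 1.8476 = -0.8700
Relative change = -0.8700 / 1.8476 × 100% = -47.1%
→ the slope decreases when the point is added.

Because the point sits below the extension of the original line at a high-leverage x, it tilts the fit down.
In practice: examine leverage (hᵢ) and Cook's distance rather than deleting it automatically.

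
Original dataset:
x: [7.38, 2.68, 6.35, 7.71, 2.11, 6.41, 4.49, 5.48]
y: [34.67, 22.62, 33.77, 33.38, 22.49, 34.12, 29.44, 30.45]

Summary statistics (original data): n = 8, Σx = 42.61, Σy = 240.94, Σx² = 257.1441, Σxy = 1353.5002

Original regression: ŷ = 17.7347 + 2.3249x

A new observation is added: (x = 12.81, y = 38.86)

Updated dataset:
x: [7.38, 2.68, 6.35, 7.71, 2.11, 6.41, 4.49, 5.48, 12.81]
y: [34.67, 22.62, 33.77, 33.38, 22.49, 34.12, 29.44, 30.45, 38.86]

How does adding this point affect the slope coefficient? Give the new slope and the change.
The slope changes from 2.3249 to 1.6049 (change of -0.7200, or -31.0%).

x = 12.81 lies well outside the original x-range [2.11, 7.71] (x̄ ≈ 5.33), so this observation has high leverage and can move the slope substantially.

Step 1: Update the sums with the new point (n goes from 8 to 9)
Σx  = 42.61 + 12.81 = 55.42
Σy  = 240.94 + 38.86 = 279.80
Σx² = 257.1441 + 12.81² = 257.1441 + 164.0961 = 421.2402
Σxy = 1353.5002 + 12.81×38.86 = 1353.5002 + 497.7966 = 1851.2968

Step 2: Recompute the slope with b₁ = (nΣxy − ΣxΣy) / (nΣx² − (Σx)²)
Numerator   = 9×1851.2968 − 55.42×279.80 = 16661.6712 − 15506.5160 = 1155.1552
Denominator = 9×421.2402 − 55.42² = 3791.1618 − 3071.3764 = 719.7854
b₁(new) = 1155.1552 / 719.7854 = 1.6049

(Same formula on the original sums: (8×1353.5002 − 42.61×240.94) / (8×257.1441 − 42.61²) = 561.5482 / 241.5407 = 2.3249, matching the given fit.)

Step 3: Change in slope
Δβ₁ = 1.6049 − 2.3249 = -0.7200
Relative change = -0.7200 / 2.3249 × 100% = -31.0%
→ the slope decreases when the point is added.

A high-leverage point only changes the slope if it is off the original line; here y = 38.86 is below the original trend, so the slope decreases.
In practice: investigate whether it comes from the same population as the rest of the sample.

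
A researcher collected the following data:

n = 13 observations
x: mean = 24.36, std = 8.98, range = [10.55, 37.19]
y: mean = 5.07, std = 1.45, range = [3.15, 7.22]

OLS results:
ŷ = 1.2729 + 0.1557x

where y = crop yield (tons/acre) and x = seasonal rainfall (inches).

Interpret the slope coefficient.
On average, crop yield is about 0.1557 tons/acre higher for every extra inch of rainfall.

The slope coefficient β₁ = 0.1557 represents the marginal effect of rainfall on crop yield.

Interpretation:
- Rainfall up by 1 inch → predicted crop yield increases by 0.1557 tons/acre
- The effect is assumed constant over the observed range of x (linearity)

(β₀ = 1.2729 is the fitted value at x = 0 and is not part of the slope interpretation.)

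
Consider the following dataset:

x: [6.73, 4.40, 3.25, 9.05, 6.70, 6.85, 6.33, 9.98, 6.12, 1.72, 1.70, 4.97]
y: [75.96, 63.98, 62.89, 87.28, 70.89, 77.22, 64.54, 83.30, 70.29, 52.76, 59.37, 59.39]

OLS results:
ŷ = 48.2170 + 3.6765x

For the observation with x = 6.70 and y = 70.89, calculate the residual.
Residual = -1.9596

The residual is the difference between the actual value and the predicted value:

Residual = y - ŷ

Step 1: Calculate predicted value
ŷ = 48.2170 + 3.6765 × 6.70
ŷ = 72.8496

Step 2: Calculate residual
Residual = 70.89 - 72.8496
Residual = -1.9596

Interpretation: the model overestimates the actual value by 1.9596 at this point (negative residual → observation lies below the fitted line).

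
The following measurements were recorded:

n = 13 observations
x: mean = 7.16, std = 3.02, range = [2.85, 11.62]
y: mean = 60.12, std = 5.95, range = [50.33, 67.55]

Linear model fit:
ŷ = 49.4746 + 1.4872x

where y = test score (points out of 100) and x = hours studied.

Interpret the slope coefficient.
On average, test score is about 1.4872 points higher for every extra hour of study time.

The slope coefficient β₁ = 1.4872 represents the marginal effect of study time on test score.

Interpretation:
- Study time up by 1 hour → predicted test score increases by 1.4872 points
- The effect is assumed constant over the observed range of x (linearity)

The intercept β₀ = 49.4746 is the predicted test score when study time = 0; since the smallest observed x is 2.85, this is an extrapolation and mainly anchors the line.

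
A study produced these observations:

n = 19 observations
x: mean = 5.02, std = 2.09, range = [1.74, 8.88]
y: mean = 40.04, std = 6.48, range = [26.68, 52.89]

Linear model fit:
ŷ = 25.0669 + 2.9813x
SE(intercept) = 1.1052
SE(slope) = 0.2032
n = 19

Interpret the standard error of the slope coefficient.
SE(β̂₁) = 0.2032 is the estimated standard deviation of the slope estimate across repeated samples; relative to β̂₁ = 2.9813 that is 6.8%, a precise estimate.

SE(β̂₁) = 0.2032 says: if we drew many samples of n = 19 from the same population and refit each time, the fitted slopes would scatter with a standard deviation of roughly 0.2032 around the true β₁.

Relative precision:
- SE / |β̂₁| = 0.2032 / 2.9813 = 6.8%
- Rule of thumb (under 20%: precise; 20% to under 50%: moderately precise; 50% or more: imprecise) → precise

Rough 95% range (±2 SE): 2.9813 ± 0.4064 → (2.5749, 3.3877).

What drives SE(β̂₁): larger n (here n = 19) → smaller SE; wider spread of x values → smaller SE.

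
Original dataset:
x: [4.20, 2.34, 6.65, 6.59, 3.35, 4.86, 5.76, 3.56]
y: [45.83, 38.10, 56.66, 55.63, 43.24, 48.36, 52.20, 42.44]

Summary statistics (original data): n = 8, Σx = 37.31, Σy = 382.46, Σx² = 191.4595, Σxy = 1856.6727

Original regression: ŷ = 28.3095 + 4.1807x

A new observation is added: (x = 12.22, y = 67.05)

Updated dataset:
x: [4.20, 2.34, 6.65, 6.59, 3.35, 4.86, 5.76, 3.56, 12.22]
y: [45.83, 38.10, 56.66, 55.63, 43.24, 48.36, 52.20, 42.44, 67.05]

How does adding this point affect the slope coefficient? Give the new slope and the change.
Adding the point moves β₁ from 4.1807 to 2.9648, i.e. it decreases by 1.2159 (-29.1%).

The new point has HIGH LEVERAGE: x = 12.22 is far from the original mean x̄ = 37.31/8 ≈ 4.66 (original range [2.34, 6.65]).

Step 1: Update the sums with the new point (n goes from 8 to 9)
Σx  = 37.31 + 12.22 = 49.53
Σy  = 382.46 + 67.05 = 449.51
Σx² = 191.4595 + 12.22² = 191.4595 + 149.3284 = 340.7879
Σxy = 1856.6727 + 12.22×67.05 = 1856.6727 + 819.3510 = 2676.0237

Step 2: Recompute the slope with b₁ = (nΣxy − ΣxΣy) / (nΣx² − (Σx)²)
Numerator   = 9×2676.0237 − 49.53×449.51 = 24084.2133 − 22264.2303 = 1819.9830
Denominator = 9×340.7879 − 49.53² = 3067.0911 − 2453.2209 = 613.8702
b₁(new) = 1819.9830 / 613.8702 = 2.9648

(Same formula on the original sums: (8×1856.6727 − 37.31×382.46) / (8×191.4595 − 37.31²) = 583.7990 / 139.6399 = 4.1807, matching the given fit.)

Step 3: Change in slope
Δβ₁ = 2.9648 − 4.1807 = -1.2159
Relative change = -1.2159 / 4.1807 × 100% = -29.1%
→ the slope decreases when the point is added.

Because the point sits below the extension of the original line at a high-leverage x, it tilts the fit down.
In practice: examine leverage (hᵢ) and Cook's distance rather than deleting it automatically.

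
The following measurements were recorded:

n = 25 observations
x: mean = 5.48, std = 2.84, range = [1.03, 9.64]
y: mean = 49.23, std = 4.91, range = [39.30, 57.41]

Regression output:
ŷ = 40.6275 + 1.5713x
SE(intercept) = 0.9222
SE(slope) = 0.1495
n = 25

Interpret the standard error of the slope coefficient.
SE(slope) = 0.1495 measures the uncertainty in the estimated slope. The coefficient is estimated precisely (SE/|β̂₁| = 9.5%).

What SE measures:
- The standard error quantifies the sampling variability of the coefficient estimate
- It is the estimated standard deviation of β̂₁ across hypothetical repeated samples of the same size
- Smaller SE → more precise estimate

Relative precision:
- SE / |β̂₁| = 0.1495 / 1.5713 = 9.5%
- Rule of thumb (under 20%: precise; 20% to under 50%: moderately precise; 50% or more: imprecise) → precise

Link to the t-test: t = β̂₁ / SE(β̂₁) = 1.5713 / 0.1495 = 10.5104, the statistic for H₀: β₁ = 0.

What drives SE(β̂₁): larger n (here n = 25) → smaller SE; wider spread of x values → smaller SE.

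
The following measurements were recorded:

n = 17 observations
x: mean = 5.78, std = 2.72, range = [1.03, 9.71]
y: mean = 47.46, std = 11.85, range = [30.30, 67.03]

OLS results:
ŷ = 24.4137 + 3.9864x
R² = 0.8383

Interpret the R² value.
About 83.83% of the variability in y is accounted for by the regression on x (R² = 0.8383) — a strong linear fit.

R² = 1 − SS_res/SS_tot compares the residual scatter to the total scatter of y about its mean.

Here R² = 0.8383:
- Explained: 83.83% of the variation in y
- Unexplained (residual): 100% − 83.83% = 16.17%
- Rule of thumb (below 0.3 weak; 0.3 to below 0.7 moderate; 0.7 and above strong) → strong

Note: R² says nothing about causation, and a high R² does not by itself mean the linear form is appropriate — check the residuals.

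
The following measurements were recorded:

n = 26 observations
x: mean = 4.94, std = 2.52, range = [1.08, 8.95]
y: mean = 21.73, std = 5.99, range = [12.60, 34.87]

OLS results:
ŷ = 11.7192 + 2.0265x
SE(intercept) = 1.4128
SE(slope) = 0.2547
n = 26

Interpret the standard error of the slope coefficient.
SE(β̂₁) = 0.2547 is the estimated standard deviation of the slope estimate across repeated samples; relative to β̂₁ = 2.0265 that is 12.6%, a precise estimate.

What SE measures:
- The standard error quantifies the sampling variability of the coefficient estimate
- It is the estimated standard deviation of β̂₁ across hypothetical repeated samples of the same size
- Smaller SE → more precise estimate

Relative precision:
- SE / |β̂₁| = 0.2547 / 2.0265 = 12.6%
- Rule of thumb (under 20%: precise; 20% to under 50%: moderately precise; 50% or more: imprecise) → precise

Link to interval estimation: a confidence interval for β₁ is β̂₁ ± t* × 0.2547, so SE sets the half-width per unit of t*.

What drives SE(β̂₁): larger n (here n = 26) → smaller SE.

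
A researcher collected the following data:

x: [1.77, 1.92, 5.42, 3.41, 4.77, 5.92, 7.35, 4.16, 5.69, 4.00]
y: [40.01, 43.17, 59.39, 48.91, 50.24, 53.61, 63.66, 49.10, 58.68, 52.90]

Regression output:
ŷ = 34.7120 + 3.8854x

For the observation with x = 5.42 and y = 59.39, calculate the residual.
Residual = 3.6191

The residual is the difference between the actual value and the predicted value:

Residual = y - ŷ

Step 1: Calculate predicted value
ŷ = 34.7120 + 3.8854 × 5.42
ŷ = 55.7709

Step 2: Calculate residual
Residual = 59.39 - 55.7709
Residual = 3.6191

The residual is positive, so the observed y = 59.39 sits above the regression line (the line underestimates it by 3.6191).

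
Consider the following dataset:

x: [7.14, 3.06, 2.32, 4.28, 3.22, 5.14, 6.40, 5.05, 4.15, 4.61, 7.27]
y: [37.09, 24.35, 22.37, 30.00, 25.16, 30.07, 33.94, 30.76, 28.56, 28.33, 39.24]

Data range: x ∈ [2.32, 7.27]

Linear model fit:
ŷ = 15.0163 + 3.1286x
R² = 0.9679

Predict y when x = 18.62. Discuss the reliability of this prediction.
ŷ = 73.2708, but this is extrapolation (above the data range [2.32, 7.27]) and may be unreliable.

Prediction calculation:
ŷ = 15.0163 + 3.1286 × 18.62
ŷ = 73.2708

Reliability:
- Data range: x ∈ [2.32, 7.27]
- Prediction point: x = 18.62 is 11.35 units above the observed range → this is EXTRAPOLATION, not interpolation

Why that matters here:
- The standard error of prediction grows with (x − x̄)², and x = 18.62 is far from x̄ = 4.79
- There are no observations near this x to validate the fitted line there

A defensible statement: 'if the linear trend continued to x = 18.62, y would be about 73.2708' — the premise is untested.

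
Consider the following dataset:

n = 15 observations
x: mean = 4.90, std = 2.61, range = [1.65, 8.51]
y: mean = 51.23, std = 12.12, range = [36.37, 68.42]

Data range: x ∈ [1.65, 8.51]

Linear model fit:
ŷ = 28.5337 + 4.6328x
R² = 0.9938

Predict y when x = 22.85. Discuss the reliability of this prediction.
ŷ = 134.3932 (extrapolation — x = 22.85 lies outside [1.65, 8.51], so reliability is low).

Prediction calculation:
ŷ = 28.5337 + 4.6328 × 22.85
ŷ = 134.3932

Reliability:
- Data range: x ∈ [1.65, 8.51]
- Prediction point: x = 22.85 is 14.34 units above the observed range → this is EXTRAPOLATION, not interpolation

Why that matters here:
- Real relationships often flatten, saturate, or turn nonlinear at extremes
- The standard error of prediction grows with (x − x̄)², and x = 22.85 is far from x̄ = 4.90

The R² = 0.9938 only validates the fit within [1.65, 8.51]; treat ŷ = 134.3932 with caution.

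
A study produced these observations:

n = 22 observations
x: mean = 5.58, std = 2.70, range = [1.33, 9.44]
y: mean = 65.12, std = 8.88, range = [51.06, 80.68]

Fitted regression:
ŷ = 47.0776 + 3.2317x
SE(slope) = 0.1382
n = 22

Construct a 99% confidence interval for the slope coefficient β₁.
The 99% CI for β₁ is (2.8385, 3.6249)

Confidence interval for the slope:

The 99% CI for β₁ is: β̂₁ ± t*(α/2, n-2) × SE(β̂₁)

Step 1: Find critical t-value
- Confidence level = 0.99
- Degrees of freedom = n - 2 = 22 - 2 = 20
- t*(α/2, 20) = 2.8453

Step 2: Calculate margin of error
Margin = 2.8453 × 0.1382 = 0.3932

Step 3: Construct interval
CI = 3.2317 ± 0.3932
CI = (2.8385, 3.6249)

Interpretation: We are 99% confident that the true slope β₁ lies between 2.8385 and 3.6249.
The interval does not include 0, suggesting a significant linear relationship.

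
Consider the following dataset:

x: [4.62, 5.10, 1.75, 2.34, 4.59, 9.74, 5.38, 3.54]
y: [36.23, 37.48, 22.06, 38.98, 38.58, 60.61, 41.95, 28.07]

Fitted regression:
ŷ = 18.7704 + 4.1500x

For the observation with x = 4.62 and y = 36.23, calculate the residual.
Residual = -1.7134

The residual is the difference between the actual value and the predicted value:

Residual = y - ŷ

Step 1: Calculate predicted value
ŷ = 18.7704 + 4.1500 × 4.62
ŷ = 37.9434

Step 2: Calculate residual
Residual = 36.23 - 37.9434
Residual = -1.7134

Interpretation: the model overestimates the actual value by 1.7134 at this point (negative residual → observation lies below the fitted line).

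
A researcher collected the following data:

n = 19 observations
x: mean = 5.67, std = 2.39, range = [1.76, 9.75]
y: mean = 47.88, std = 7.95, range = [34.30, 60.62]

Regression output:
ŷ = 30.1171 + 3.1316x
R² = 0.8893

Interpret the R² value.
R² = 0.8893 means 88.93% of the variation in y is explained by the linear relationship with x. This indicates a strong fit.

R² (coefficient of determination) measures the proportion of variance in y explained by the regression model.

Here R² = 0.8893:
- Explained: 88.93% of the variation in y
- Unexplained (residual): 100% − 88.93% = 11.07%
- Rule of thumb (below 0.3 weak; 0.3 to below 0.7 moderate; 0.7 and above strong) → strong

Calculation: R² = 1 − (SS_res / SS_tot), where SS_res is the sum of squared residuals and SS_tot the total sum of squares.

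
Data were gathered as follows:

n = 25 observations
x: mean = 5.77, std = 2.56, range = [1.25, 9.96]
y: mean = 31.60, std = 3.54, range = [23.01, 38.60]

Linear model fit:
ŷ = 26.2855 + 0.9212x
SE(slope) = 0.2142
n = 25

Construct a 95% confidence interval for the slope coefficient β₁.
The 95% CI for β₁ is (0.4781, 1.3643)

Confidence interval for the slope:

The 95% CI for β₁ is: β̂₁ ± t*(α/2, n-2) × SE(β̂₁)

Step 1: Find critical t-value
- Confidence level = 0.95
- Degrees of freedom = n - 2 = 25 - 2 = 23
- t*(α/2, 23) = 2.0687

Step 2: Calculate margin of error
Margin = 2.0687 × 0.2142 = 0.4431

Step 3: Construct interval
CI = 0.9212 ± 0.4431
CI = (0.4781, 1.3643)

Interpretation: We are 95% confident that the true slope β₁ lies between 0.4781 and 1.3643.
Since 0 is outside the interval, a two-sided test at α = 0.05 would reject H₀: β₁ = 0.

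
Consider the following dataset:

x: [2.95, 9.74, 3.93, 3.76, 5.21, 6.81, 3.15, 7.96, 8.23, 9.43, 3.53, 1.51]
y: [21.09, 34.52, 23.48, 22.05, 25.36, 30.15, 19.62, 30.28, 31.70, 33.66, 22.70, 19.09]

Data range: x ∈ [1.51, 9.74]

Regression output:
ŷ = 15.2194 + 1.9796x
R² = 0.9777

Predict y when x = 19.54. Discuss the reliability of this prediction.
ŷ = 53.9008, but this is extrapolation (above the data range [1.51, 9.74]) and may be unreliable.

Prediction calculation:
ŷ = 15.2194 + 1.9796 × 19.54
ŷ = 53.9008

Reliability:
- Data range: x ∈ [1.51, 9.74]
- Prediction point: x = 19.54 is 9.80 units above the observed range → this is EXTRAPOLATION, not interpolation

Why that matters here:
- Real relationships often flatten, saturate, or turn nonlinear at extremes
- R² describes fit only over the sampled x values; it says nothing about behaviour beyond them

The R² = 0.9777 only validates the fit within [1.51, 9.74]; treat ŷ = 53.9008 with caution.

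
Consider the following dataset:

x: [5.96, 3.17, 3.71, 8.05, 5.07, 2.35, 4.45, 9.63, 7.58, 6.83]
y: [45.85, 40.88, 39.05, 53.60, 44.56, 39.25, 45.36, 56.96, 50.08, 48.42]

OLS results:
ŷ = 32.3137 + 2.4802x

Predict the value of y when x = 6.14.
ŷ = 47.5421

To predict y for x = 6.14, substitute into the regression equation:

ŷ = 32.3137 + 2.4802 × 6.14
ŷ = 32.3137 + 15.2284
ŷ = 47.5421

This is the fitted mean response at that x — an individual observation would come with a wider prediction interval.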